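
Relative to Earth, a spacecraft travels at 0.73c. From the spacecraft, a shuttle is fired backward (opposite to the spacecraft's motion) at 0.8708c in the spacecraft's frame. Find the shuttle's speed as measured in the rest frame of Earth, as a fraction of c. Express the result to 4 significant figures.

0.3865c

Relativistic velocity addition: u = (u' + v)/(1 + u'v/c²), with u' = −0.8708c and v = 0.73c.
Numerator: −0.8708 + 0.73 = −0.1408. Denominator: 1 + (−0.8708)(0.73) = 0.364316.
u = −0.1408/0.364316 = −0.38648, so the speed is 0.3865c.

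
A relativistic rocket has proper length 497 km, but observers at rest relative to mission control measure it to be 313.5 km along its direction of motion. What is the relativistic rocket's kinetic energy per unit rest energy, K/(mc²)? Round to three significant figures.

γ = L₀/L = 497/313.5 = 1.58533.
Since K = (γ−1)mc², K/(mc²) = 1.58533 − 1 = 0.585.

0.585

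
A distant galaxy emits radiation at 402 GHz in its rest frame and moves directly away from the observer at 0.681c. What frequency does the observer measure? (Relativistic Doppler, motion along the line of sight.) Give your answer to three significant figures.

175 GHz

Relativistic Doppler (source moving away): f_obs = f_src · √((1−β)/(1+β)).
With β = 0.681: factor = √(0.319/1.681) = 0.43562.
f_obs = 402 × 0.43562 = 175 GHz.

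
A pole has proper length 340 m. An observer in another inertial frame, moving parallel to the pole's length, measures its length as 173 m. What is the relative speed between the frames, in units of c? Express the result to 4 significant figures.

Length contraction gives γ = L₀/L = 340/173 = 1.9653.
β = √(1 − 1/γ²) = √0.741094 = 0.8609.

0.8609c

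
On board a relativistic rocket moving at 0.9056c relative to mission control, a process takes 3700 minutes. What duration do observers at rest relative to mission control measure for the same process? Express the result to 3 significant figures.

γ = 1/√(1 − β²) = 1/√(1 − 0.82011136) = 1/√0.17988864 = 1/0.424133 = 2.3578.
The onboard clock measures proper time, so the interval in the rest frame of mission control is dilated: Δt = γ·Δτ = 2.3578 × 3700 minutes = 8720 minutes.

8720 minutes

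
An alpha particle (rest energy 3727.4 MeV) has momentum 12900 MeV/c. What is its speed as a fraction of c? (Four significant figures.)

0.9607c

pc/(mc²) = 12900/3727.4 = 3.4609 = βγ = β/√(1−β²).
So β² = x²/(1 + x²) with x = 3.4609: x² = 11.9778, β² = 11.9778/12.9778 = 0.922945, β = 0.9607.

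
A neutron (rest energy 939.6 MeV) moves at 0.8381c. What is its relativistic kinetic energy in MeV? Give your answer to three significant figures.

With β = 0.8381, γ = 1/√(1 − 0.8381²) = 1/√0.29758839 = 1.83312.
Kinetic energy: K = (γ − 1)mc² = (1.83312 − 1) × 939.6 MeV = 0.83312 × 939.6 = 783 MeV.

783 MeV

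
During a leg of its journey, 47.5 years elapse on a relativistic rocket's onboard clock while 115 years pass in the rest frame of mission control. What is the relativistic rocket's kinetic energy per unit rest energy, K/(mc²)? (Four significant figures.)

1.421

The time-dilation ratio gives γ = 115/47.5 = 2.42105.
Since K = (γ−1)mc², K/(mc²) = 2.42105 − 1 = 1.421.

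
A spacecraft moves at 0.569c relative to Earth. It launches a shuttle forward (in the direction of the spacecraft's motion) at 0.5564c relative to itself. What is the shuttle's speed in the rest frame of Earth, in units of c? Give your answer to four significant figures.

Relativistic velocity addition: u = (u' + v)/(1 + u'v/c²), with u' = 0.5564c and v = 0.569c.
Numerator: 0.5564 + 0.569 = 1.1254. Denominator: 1 + (0.5564)(0.569) = 1.3165916.
u = 1.1254/1.3165916 = 0.85478, so the speed is 0.8548c.

0.8548c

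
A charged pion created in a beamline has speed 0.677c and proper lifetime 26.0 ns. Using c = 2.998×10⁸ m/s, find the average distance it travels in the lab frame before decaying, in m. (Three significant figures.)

β² = 0.458329, so γ = 1/√0.541671 = 1.3587.
Lab-frame lifetime: Δt = γτ = 1.3587 × 26.0 ns = 35.326 ns.
Distance: d = vΔt = 0.677 × 2.998×10⁸ m/s × 3.5326×10^-8 s = 7.17 m.

7.17 m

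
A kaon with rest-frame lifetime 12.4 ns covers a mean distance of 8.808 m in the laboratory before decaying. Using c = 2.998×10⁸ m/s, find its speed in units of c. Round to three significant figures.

d = βγcτ ⇒ βγ = d/(cτ) = 8.808 m / (3.71752 m) = 2.3693.
β = (βγ)/√(1+(βγ)²) = 2.3693/√6.61358 = 0.921.

0.921c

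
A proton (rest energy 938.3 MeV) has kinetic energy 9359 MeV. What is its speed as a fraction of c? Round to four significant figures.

0.9958c

K = (γ−1)mc², so γ = 1 + 9359/938.3 = 10.974.
Then v/c = √(1 − γ⁻²) = √(1 − 0.00830367) = √0.99169633 = 0.9958.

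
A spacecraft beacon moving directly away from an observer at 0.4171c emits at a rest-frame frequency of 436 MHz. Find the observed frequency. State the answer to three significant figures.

Relativistic Doppler (source moving away): f_obs = f_src · √((1−β)/(1+β)).
With β = 0.4171: factor = √(0.5829/1.4171) = 0.64135.
f_obs = 436 × 0.64135 = 280 MHz.

280 MHz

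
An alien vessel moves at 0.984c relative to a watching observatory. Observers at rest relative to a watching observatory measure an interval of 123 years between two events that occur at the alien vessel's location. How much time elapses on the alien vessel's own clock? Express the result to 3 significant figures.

With β = 0.984, γ = 1/√(1 − 0.984²) = 1/√0.031744 = 5.6127.
The moving clock records proper time: Δτ = Δt/γ = 123/5.6127 = 21.9 years.

21.9 years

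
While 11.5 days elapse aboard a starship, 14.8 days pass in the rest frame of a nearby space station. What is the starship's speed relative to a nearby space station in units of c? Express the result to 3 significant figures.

γ = Δt/Δτ = 14.8/11.5 = 1.287.
β = √(1 − 1/γ²) = √(1 − 0.60373) = √0.39627 = 0.629.

0.629c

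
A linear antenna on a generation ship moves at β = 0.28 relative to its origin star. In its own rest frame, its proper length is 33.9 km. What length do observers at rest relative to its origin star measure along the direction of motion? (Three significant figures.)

32.5 km

γ = 1/√(1 − β²) = 1/√(1 − 0.0784) = 1/√0.9216 = 1/0.96 = 1.0417.
Along the direction of motion the measured length is L₀/γ = 33.9/1.0417 = 32.5 km.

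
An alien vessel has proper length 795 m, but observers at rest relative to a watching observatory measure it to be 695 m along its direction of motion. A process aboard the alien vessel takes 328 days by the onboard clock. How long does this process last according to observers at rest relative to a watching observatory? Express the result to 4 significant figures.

375.2 days

γ = L₀/L = 795/695 = 1.14388.
The same γ dilates the second interval: 1.14388 × 328 days = 375.2 days.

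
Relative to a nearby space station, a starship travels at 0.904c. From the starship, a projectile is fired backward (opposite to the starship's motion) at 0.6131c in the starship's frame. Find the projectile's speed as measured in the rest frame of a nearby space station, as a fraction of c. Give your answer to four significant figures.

0.6526c

Relativistic velocity addition: u = (u' + v)/(1 + u'v/c²), with u' = −0.6131c and v = 0.904c.
Numerator: −0.6131 + 0.904 = 0.2909. Denominator: 1 + (−0.6131)(0.904) = 0.4457576.
u = 0.2909/0.4457576 = 0.6526, so the speed is 0.6526c.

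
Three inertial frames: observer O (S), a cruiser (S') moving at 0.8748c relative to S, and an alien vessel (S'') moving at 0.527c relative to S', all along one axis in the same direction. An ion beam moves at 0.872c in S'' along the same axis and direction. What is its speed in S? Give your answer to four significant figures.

Apply u = (u'+v)/(1+u'v) twice. Ion beam in the cruiser frame: (0.872+0.527)/(1+0.872·0.527) = 1.399/1.459544 = 0.95852c.
That velocity, transformed to the rest frame of observer O: (0.95852+0.8748)/(1+0.95852·0.8748) = 1.83332/1.838513296 = 0.99718c.

0.9972c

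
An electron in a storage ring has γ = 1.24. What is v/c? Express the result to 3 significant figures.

0.591

β = √(1 − 1/γ²) = √(1 − 1/1.5376) = √0.349636 = 0.591.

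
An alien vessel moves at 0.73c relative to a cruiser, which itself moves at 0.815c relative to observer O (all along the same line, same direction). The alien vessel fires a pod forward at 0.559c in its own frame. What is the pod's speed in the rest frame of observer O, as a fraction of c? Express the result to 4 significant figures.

Apply u = (u'+v)/(1+u'v) twice. Pod in the cruiser frame: (0.559+0.73)/(1+0.559·0.73) = 1.289/1.40807 = 0.91544c.
That velocity, transformed to the rest frame of observer O: (0.91544+0.815)/(1+0.91544·0.815) = 1.73044/1.7460836 = 0.99104c.

0.9910c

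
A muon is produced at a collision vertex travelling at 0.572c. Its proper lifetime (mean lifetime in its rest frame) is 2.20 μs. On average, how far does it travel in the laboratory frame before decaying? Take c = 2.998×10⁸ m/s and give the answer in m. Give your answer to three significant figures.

Lorentz factor: γ = (1 − 0.327184)^(−1/2) = 1.2191.
Lab-frame lifetime: Δt = γτ = 1.2191 × 2.20 μs = 2.682 μs.
Distance: d = vΔt = 0.572 × 2.998×10⁸ m/s × 2.6820×10^-6 s = 460 m.

460 m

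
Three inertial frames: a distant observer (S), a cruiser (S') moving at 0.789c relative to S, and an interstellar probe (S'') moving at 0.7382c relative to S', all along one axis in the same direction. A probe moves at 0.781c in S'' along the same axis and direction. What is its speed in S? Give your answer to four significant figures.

0.9956c

First combine the probe and interstellar probe (S''→S'): u₁ = (0.781 + 0.7382)/(1 + 0.781×0.7382) = 1.5192/1.5765342 = 0.96363.
Then combine with the cruiser (S'→S): u = (0.96363 + 0.789)/(1 + 0.96363×0.789) = 1.75263/1.76030407 = 0.99564.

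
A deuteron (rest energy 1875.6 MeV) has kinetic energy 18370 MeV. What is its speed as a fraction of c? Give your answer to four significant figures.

γ = 1 + K/(mc²) = 1 + 18370/1875.6 = 10.794.
β = √(1 − 1/γ²) = √(1 − 0.00858292) = √0.99141708 = 0.9957.

0.9957c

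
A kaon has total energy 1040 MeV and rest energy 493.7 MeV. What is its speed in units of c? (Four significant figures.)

γ = E/(mc²) = 1040/493.7 = 2.1065.
β = √(1 − 1/γ²) = √(1 − 0.22536) = √0.77464 = 0.8801.

0.8801c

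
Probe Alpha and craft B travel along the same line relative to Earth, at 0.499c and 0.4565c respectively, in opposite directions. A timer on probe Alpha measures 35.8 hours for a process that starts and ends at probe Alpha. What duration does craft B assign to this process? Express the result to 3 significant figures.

57.0 hours

Speed of probe Alpha in craft B's frame: u = (v_A + v_B)/(1 + v_A v_B/c²) = (0.499 + 0.4565)/(1 + 0.499×0.4565) = 0.9555/1.2277935 = 0.77823; |u| = 0.77823c.
γ for this relative speed: γ = 1/√(1 − 0.605642) = 1.5924.
The clock on probe Alpha records proper time, so craft B measures Δt = γΔτ = 1.5924 × 35.8 = 57.0 hours.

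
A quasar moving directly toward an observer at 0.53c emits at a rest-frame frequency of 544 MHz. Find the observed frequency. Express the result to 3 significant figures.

982 MHz

Relativistic Doppler (source moving toward): f_obs = f_src · √((1+β)/(1−β)).
With β = 0.53: factor = √(1.53/0.47) = 1.8043.
f_obs = 544 × 1.8043 = 982 MHz.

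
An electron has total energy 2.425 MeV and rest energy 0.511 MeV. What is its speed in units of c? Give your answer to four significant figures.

0.9775c

γ = E/(mc²) = 2.425/0.511 = 4.7456.
β = √(1 − 1/γ²) = √(1 − 0.0444036) = √0.9555964 = 0.9775.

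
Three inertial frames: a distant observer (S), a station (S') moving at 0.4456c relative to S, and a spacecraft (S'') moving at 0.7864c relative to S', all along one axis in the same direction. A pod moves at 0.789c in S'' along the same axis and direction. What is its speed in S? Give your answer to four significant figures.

0.9892c

Compose velocities in two stages. Stage 1 (into S'): u₁ = (0.789+0.7864)/(1+0.789×0.7864) = 0.97219.
Stage 2 (into S): u = (0.97219+0.4456)/(1+0.97219×0.4456) = 0.98924, so the speed is 0.9892c.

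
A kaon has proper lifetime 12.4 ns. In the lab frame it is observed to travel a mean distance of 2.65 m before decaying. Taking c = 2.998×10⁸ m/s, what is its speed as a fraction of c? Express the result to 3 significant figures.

0.580c

Lab distance = (lab lifetime)·v = γτ·βc, so βγ = d/(cτ) = 2.650/(2.998×10⁸ × 1.240×10^-8) = 0.71284.
With βγ = 0.71284: γ² = 1 + (βγ)² = 1.508141, and β = (βγ)/γ = 0.71284/1.22806 = 0.580.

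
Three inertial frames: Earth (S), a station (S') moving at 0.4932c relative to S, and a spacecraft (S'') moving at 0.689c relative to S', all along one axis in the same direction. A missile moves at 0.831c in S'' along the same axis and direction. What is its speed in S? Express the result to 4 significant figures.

0.9885c

Compose velocities in two stages. Stage 1 (into S'): u₁ = (0.831+0.689)/(1+0.831×0.689) = 0.96658.
Stage 2 (into S): u = (0.96658+0.4932)/(1+0.96658×0.4932) = 0.98853, so the speed is 0.9885c.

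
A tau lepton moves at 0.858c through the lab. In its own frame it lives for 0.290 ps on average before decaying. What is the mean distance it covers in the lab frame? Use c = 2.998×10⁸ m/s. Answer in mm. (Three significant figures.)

0.145 mm

Lorentz factor: γ = (1 − 0.736164)^(−1/2) = 1.9469.
Lab-frame lifetime: Δt = γτ = 1.9469 × 0.290 ps = 0.5646 ps.
Distance: d = vΔt = 0.858 × 2.998×10⁸ m/s × 5.6460×10^-13 s = 1.45×10^-4 m = 0.145 mm.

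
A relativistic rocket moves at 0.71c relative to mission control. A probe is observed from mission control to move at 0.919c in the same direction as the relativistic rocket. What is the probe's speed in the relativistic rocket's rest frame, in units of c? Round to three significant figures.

Transform to the relativistic rocket's frame: u' = (u − v)/(1 − uv/c²).
u' = (0.919 − 0.71)/(1 − 0.919×0.71) = 0.209/0.34751 = 0.60142.
Speed in the relativistic rocket's frame: 0.601c (in the same direction).

0.601c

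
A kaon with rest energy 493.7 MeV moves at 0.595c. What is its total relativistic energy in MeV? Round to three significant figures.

Lorentz factor: γ = (1 − 0.354025)^(−1/2) = 1.2442.
Total energy: E = γmc² = 1.2442 × 493.7 MeV = 614 MeV.

614 MeV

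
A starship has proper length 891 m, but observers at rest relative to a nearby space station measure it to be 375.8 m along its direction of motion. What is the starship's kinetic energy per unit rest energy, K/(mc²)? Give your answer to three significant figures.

γ = L₀/L = 891/375.8 = 2.37094.
K/(mc²) = γ − 1 = 2.37094 − 1 = 1.37.

1.37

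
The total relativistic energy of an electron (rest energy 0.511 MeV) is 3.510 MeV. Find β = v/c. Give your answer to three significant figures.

Total energy E = γmc² gives γ = 3.510/0.511 = 6.8689.
Hence β = √(1 − 1/γ²) = √(1 − 0.0211946) = √0.9788054 = 0.989.

0.989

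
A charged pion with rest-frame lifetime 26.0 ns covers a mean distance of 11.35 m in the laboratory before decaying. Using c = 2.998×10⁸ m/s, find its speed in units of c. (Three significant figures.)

Lab distance = (lab lifetime)·v = γτ·βc, so βγ = d/(cτ) = 11.35/(2.998×10⁸ × 2.600×10^-8) = 1.4561.
With βγ = 1.4561: γ² = 1 + (βγ)² = 3.12023, and β = (βγ)/γ = 1.4561/1.76642 = 0.824.

0.824c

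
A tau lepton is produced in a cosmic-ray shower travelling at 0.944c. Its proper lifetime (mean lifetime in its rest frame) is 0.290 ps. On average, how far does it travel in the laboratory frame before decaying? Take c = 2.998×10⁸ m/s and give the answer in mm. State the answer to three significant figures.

0.249 mm

With β = 0.944, γ = 1/√(1 − 0.944²) = 1/√0.108864 = 3.0308.
Lab-frame lifetime: Δt = γτ = 3.0308 × 0.290 ps = 0.87893 ps.
Distance: d = vΔt = 0.944 × 2.998×10⁸ m/s × 8.7893×10^-13 s = 2.49×10^-4 m = 0.249 mm.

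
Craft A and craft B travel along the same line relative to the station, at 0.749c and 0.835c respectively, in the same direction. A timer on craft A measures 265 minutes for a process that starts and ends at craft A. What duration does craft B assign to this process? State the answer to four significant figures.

The velocity of craft A relative to craft B is (0.749 − 0.835)c / (1 − 0.749×0.835) = −0.22959c; relative speed 0.22959c.
γ for this relative speed: γ = 1/√(1 − 0.0527116) = 1.0274.
The clock on craft A records proper time, so craft B measures Δt = γΔτ = 1.0274 × 265 = 272.3 minutes.

272.3 minutes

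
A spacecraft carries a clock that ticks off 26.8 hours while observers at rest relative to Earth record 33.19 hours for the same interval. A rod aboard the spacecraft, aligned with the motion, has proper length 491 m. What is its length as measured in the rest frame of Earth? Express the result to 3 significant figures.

396 m

The time-dilation ratio gives γ = 33.19/26.8 = 1.23843.
L = L₀/γ = 491/1.23843 = 396 m.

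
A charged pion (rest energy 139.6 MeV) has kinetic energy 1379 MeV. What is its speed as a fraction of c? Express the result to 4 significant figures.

K = (γ−1)mc², so γ = 1 + 1379/139.6 = 10.878.
Then v/c = √(1 − γ⁻²) = √(1 − 0.00845088) = √0.99154912 = 0.9958.

0.9958c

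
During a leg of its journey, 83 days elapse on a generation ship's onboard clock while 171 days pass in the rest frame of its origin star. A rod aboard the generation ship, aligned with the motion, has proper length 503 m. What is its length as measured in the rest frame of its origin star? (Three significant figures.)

γ = Δt/Δτ = 171/83 = 2.06024.
The rod contracts by the same γ: 503 m / 2.06024 = 244 m.

244 m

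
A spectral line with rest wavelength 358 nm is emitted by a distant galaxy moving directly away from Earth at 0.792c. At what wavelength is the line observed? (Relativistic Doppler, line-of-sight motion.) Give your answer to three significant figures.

1050 nm

Relativistic Doppler for wavelength: λ_obs = λ_src · √((1+β)/(1−β)).
With β = 0.792: factor = √(1.792/0.208) = 2.9352.
λ_obs = 358 × 2.9352 = 1050 nm.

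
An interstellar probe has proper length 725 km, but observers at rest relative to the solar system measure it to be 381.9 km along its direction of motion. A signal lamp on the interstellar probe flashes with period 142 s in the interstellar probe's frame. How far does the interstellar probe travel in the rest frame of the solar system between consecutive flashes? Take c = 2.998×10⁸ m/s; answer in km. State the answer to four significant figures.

6.870×10^7 km

γ = L₀/L = 725/381.9 = 1.8984.
β = √(1 − 1/γ²) = 0.85001. Lab-frame period = γτ = 1.8984×142 s = 269.57 s. Distance = βc × γτ = 0.85001 × 2.998×10⁸ m/s × 269.57 s = 6.8695×10^10 m = 6.870×10^7 km.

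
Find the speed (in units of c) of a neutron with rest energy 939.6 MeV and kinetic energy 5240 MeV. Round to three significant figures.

0.988c

γ = 1 + K/(mc²) = 1 + 5240/939.6 = 6.5768.
β = √(1 − 1/γ²) = √(1 − 0.0231191) = √0.9768809 = 0.988.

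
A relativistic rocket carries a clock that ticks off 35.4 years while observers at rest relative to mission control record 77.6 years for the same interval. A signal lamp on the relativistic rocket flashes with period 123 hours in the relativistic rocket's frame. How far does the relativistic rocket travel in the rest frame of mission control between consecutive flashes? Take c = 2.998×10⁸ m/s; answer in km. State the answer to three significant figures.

2.59×10^11 km

From Δt = γΔτ: γ = 77.6/35.4 = 2.19209.
β = √(1 − 1/γ²) = 0.88988. Lab-frame period = γτ = 2.19209×123 hours = 269.63 hours. Distance = βc × γτ = 0.88988 × 2.998×10⁸ m/s × 970668 s = 2.5896×10^14 m = 2.59×10^11 km.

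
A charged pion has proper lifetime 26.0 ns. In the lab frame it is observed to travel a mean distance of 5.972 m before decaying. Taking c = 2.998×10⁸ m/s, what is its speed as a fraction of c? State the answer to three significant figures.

0.608c

Lab distance = (lab lifetime)·v = γτ·βc, so βγ = d/(cτ) = 5.972/(2.998×10⁸ × 2.600×10^-8) = 0.76615.
With βγ = 0.76615: γ² = 1 + (βγ)² = 1.586986, and β = (βγ)/γ = 0.76615/1.25976 = 0.608.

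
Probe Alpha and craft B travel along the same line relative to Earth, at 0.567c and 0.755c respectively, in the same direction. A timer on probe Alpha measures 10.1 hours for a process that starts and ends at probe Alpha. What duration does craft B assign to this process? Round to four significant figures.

10.69 hours

Transform probe Alpha's velocity into craft B's frame: (0.567 − 0.755)/(1 − 0.567·0.755) = −0.188/0.571915, so the relative speed is 0.32872c.
At |u| = 0.32872c, γ = (1 − 0.108057)^(−1/2) = 1.0588.
Probe Alpha's interval is proper; time dilation gives Δt_B = γΔτ = 1.0588 × 10.1 hours = 10.69 hours.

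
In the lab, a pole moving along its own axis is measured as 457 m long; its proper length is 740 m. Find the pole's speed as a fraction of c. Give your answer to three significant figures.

0.787c

Length contraction gives γ = L₀/L = 740/457 = 1.6193.
β = √(1 − 1/γ²) = √0.618631 = 0.787.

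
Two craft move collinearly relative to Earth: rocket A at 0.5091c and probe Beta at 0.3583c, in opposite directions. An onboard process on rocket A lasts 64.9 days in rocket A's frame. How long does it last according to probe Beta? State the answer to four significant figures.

95.50 days

Transform rocket A's velocity into probe Beta's frame: (0.5091 + 0.3583)/(1 + 0.5091·0.3583) = 0.8674/1.18241053, so the relative speed is 0.73359c.
γ for this relative speed: γ = 1/√(1 − 0.538154) = 1.4715.
Rocket A's interval is proper; time dilation gives Δt_B = γΔτ = 1.4715 × 64.9 days = 95.50 days.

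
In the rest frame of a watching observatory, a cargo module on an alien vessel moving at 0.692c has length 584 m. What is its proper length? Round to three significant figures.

γ = 1/√(1 − β²) = 1/√(1 − 0.478864) = 1/√0.521136 = 1/0.721897 = 1.3852.
Proper length: L₀ = γ·L = 1.3852 × 584 = 809 m.

809 m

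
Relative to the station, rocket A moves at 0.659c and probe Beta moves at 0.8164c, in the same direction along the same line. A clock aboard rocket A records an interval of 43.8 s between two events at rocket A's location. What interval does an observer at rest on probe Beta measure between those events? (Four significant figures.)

The velocity of rocket A relative to probe Beta is (0.659 − 0.8164)c / (1 − 0.659×0.8164) = −0.3407c; relative speed 0.3407c.
γ for this relative speed: γ = 1/√(1 − 0.116076) = 1.0636.
Rocket A's interval is proper; time dilation gives Δt_B = γΔτ = 1.0636 × 43.8 s = 46.59 s.

46.59 s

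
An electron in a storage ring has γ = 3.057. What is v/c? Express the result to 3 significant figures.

0.945

β = √(1 − 1/γ²) = √(1 − 1/9.345249) = √0.892994 = 0.945.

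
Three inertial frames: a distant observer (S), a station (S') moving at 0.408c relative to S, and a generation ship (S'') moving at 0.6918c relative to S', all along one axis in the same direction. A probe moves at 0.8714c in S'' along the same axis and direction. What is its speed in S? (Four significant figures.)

0.9895c

First combine the probe and generation ship (S''→S'): u₁ = (0.8714 + 0.6918)/(1 + 0.8714×0.6918) = 1.5632/1.60283452 = 0.97527.
Then combine with the station (S'→S): u = (0.97527 + 0.408)/(1 + 0.97527×0.408) = 1.38327/1.39791016 = 0.98953.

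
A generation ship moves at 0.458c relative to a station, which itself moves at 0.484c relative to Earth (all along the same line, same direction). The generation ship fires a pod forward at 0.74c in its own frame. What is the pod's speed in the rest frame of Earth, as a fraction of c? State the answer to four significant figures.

0.9621c

Compose velocities in two stages. Stage 1 (into S'): u₁ = (0.74+0.458)/(1+0.74×0.458) = 0.89475.
Stage 2 (into S): u = (0.89475+0.484)/(1+0.89475×0.484) = 0.9621, so the speed is 0.9621c.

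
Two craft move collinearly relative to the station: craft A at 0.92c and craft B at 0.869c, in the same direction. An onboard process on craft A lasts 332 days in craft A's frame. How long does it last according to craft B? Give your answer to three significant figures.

Transform craft A's velocity into craft B's frame: (0.92 − 0.869)/(1 − 0.92·0.869) = 0.051/0.20052, so the relative speed is 0.25434c.
γ for this relative speed: γ = 1/√(1 − 0.0646888) = 1.034.
The clock on craft A records proper time, so craft B measures Δt = γΔτ = 1.034 × 332 = 343 days.

343 days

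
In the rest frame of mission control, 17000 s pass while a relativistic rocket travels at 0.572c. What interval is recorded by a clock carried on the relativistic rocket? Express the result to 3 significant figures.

With β = 0.572, γ = 1/√(1 − 0.572²) = 1/√0.672816 = 1.2191.
The moving clock records proper time: Δτ = Δt/γ = 17000/1.2191 = 13900 s.

13900 s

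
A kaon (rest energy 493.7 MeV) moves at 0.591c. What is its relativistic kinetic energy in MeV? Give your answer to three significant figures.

118 MeV

β² = 0.349281, so γ = 1/√0.650719 = 1.23966.
Kinetic energy: K = (γ − 1)mc² = (1.23966 − 1) × 493.7 MeV = 0.23966 × 493.7 = 118 MeV.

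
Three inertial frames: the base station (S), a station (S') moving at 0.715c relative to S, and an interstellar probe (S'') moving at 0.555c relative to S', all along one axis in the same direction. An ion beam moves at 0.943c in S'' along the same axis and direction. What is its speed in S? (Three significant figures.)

0.997c

Compose velocities in two stages. Stage 1 (into S'): u₁ = (0.943+0.555)/(1+0.943×0.555) = 0.98335.
Stage 2 (into S): u = (0.98335+0.715)/(1+0.98335×0.715) = 0.99721, so the speed is 0.997c.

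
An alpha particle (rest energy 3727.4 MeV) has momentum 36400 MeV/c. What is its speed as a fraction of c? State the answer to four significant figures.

βγ = pc/(mc²) = 36400/3727.4 = 9.7655.
Since γ² = 1 + (βγ)² = 96.365, γ = √96.365 = 9.81657, and β = (βγ)/γ = 9.7655/9.81657 = 0.9948.

0.9948c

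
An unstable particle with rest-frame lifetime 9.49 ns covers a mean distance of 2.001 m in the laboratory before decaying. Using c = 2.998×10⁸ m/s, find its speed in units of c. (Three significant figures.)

d = βγcτ ⇒ βγ = d/(cτ) = 2.001 m / (2.845102 m) = 0.70331.
β = (βγ)/√(1+(βγ)²) = 0.70331/√1.494645 = 0.575.

0.575c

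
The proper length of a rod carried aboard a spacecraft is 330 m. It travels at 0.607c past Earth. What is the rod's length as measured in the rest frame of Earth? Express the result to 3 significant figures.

Lorentz factor: γ = (1 − 0.368449)^(−1/2) = 1.2583.
Along the direction of motion the measured length is L₀/γ = 330/1.2583 = 262 m.

262 m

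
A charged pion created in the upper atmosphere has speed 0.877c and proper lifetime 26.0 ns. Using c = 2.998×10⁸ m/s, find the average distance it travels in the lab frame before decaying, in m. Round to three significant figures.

β² = 0.769129, so γ = 1/√0.230871 = 2.0812.
Lab-frame lifetime: Δt = γτ = 2.0812 × 26.0 ns = 54.111 ns.
Distance: d = vΔt = 0.877 × 2.998×10⁸ m/s × 5.4111×10^-8 s = 14.2 m.

14.2 m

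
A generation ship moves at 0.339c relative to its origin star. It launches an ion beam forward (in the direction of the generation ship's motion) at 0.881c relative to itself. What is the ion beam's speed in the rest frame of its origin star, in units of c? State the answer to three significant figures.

Relativistic velocity addition: u = (u' + v)/(1 + u'v/c²), with u' = 0.881c and v = 0.339c.
Numerator: 0.881 + 0.339 = 1.22. Denominator: 1 + (0.881)(0.339) = 1.298659.
u = 1.22/1.298659 = 0.93943, so the speed is 0.939c.

0.939c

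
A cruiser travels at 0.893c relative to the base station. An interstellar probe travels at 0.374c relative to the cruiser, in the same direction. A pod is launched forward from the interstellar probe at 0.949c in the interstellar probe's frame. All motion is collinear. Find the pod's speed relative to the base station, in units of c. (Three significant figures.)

0.999c

First combine the pod and interstellar probe (S''→S'): u₁ = (0.949 + 0.374)/(1 + 0.949×0.374) = 1.323/1.354926 = 0.97644.
Then combine with the cruiser (S'→S): u = (0.97644 + 0.893)/(1 + 0.97644×0.893) = 1.86944/1.87196092 = 0.99865.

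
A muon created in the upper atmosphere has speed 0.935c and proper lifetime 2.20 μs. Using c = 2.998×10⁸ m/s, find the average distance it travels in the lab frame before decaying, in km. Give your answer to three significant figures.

γ = 1/√(1 − β²) = 1/√(1 − 0.874225) = 1/√0.125775 = 1/0.354648 = 2.8197.
Lab-frame lifetime: Δt = γτ = 2.8197 × 2.20 μs = 6.2033 μs.
Distance: d = vΔt = 0.935 × 2.998×10⁸ m/s × 6.2033×10^-6 s = 1740 m = 1.74 km.

1.74 km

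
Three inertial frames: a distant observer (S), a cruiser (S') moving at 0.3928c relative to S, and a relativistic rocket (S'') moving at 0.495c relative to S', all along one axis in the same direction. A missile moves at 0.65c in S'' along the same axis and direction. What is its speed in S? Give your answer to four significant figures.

Compose velocities in two stages. Stage 1 (into S'): u₁ = (0.65+0.495)/(1+0.65×0.495) = 0.86628.
Stage 2 (into S): u = (0.86628+0.3928)/(1+0.86628×0.3928) = 0.93942, so the speed is 0.9394c.

0.9394c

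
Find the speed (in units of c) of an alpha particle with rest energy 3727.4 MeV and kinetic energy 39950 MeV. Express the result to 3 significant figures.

γ = 1 + K/(mc²) = 1 + 39950/3727.4 = 11.718.
β = √(1 − 1/γ²) = √(1 − 0.00728271) = √0.99271729 = 0.996.

0.996c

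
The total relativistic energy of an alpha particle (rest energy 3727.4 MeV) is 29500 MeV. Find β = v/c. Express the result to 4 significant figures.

Total energy E = γmc² gives γ = 29500/3727.4 = 7.9144.
Hence β = √(1 − 1/γ²) = √(1 − 0.0159648) = √0.9840352 = 0.9920.

0.9920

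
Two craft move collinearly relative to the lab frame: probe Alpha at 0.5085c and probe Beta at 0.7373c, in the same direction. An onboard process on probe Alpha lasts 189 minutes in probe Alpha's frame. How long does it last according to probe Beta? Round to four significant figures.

Speed of probe Alpha in probe Beta's frame: u = (v_A − v_B)/(1 − v_A v_B/c²) = (0.5085 − 0.7373)/(1 − 0.5085×0.7373) = −0.2288/0.62508295 = −0.36603; |u| = 0.36603c.
At |u| = 0.36603c, γ = (1 − 0.133978)^(−1/2) = 1.0746.
The clock on probe Alpha records proper time, so probe Beta measures Δt = γΔτ = 1.0746 × 189 = 203.1 minutes.

203.1 minutes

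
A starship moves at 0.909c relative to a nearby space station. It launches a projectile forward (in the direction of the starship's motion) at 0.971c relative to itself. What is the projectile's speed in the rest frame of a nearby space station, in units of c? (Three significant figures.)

0.999c

Relativistic velocity addition: u = (u' + v)/(1 + u'v/c²), with u' = 0.971c and v = 0.909c.
Numerator: 0.971 + 0.909 = 1.88. Denominator: 1 + (0.971)(0.909) = 1.882639.
u = 1.88/1.882639 = 0.9986, so the speed is 0.999c.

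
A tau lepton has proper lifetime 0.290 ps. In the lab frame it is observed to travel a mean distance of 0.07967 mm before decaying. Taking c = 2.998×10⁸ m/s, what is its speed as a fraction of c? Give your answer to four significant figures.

Let x = d/(cτ) = 7.967×10^-5 m / (2.998×10⁸ m/s × 2.900×10^-13 s) = 0.91636. Since d = βγcτ, x = βγ = β/√(1−β²).
Solving: β² = x²/(1+x²) = 0.839716/1.839716 = 0.456438, so β = 0.6756.

0.6756c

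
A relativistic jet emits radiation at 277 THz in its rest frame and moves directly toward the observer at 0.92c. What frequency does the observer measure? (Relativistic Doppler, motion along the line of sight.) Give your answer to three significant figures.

Relativistic Doppler (source moving toward): f_obs = f_src · √((1+β)/(1−β)).
With β = 0.92: factor = √(1.92/0.08) = 4.899.
f_obs = 277 × 4.899 = 1360 THz.

1360 THz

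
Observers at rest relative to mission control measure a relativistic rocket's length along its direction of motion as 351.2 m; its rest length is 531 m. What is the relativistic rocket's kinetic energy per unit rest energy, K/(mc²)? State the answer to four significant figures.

0.5120

γ = L₀/L = 531/351.2 = 1.51196.
K/(mc²) = γ − 1 = 1.51196 − 1 = 0.5120.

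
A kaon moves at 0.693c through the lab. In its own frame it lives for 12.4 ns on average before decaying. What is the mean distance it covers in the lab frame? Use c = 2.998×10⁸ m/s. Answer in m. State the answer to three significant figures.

With β = 0.693, γ = 1/√(1 − 0.693²) = 1/√0.519751 = 1.3871.
Lab-frame lifetime: Δt = γτ = 1.3871 × 12.4 ns = 17.2 ns.
Distance: d = vΔt = 0.693 × 2.998×10⁸ m/s × 1.7200×10^-8 s = 3.57 m.

3.57 m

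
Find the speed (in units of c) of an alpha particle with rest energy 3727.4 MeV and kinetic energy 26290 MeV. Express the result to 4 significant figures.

γ = 1 + K/(mc²) = 1 + 26290/3727.4 = 8.0532.
β = √(1 − 1/γ²) = √(1 − 0.0154192) = √0.9845808 = 0.9923.

0.9923c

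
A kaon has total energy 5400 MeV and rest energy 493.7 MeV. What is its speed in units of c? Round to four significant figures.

0.9958c

Total energy E = γmc² gives γ = 5400/493.7 = 10.938.
Hence β = √(1 − 1/γ²) = √(1 − 0.00835842) = √0.99164158 = 0.9958.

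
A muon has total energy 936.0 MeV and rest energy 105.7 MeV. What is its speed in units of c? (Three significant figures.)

γ = E/(mc²) = 936.0/105.7 = 8.8553.
β = √(1 − 1/γ²) = √(1 − 0.0127524) = √0.9872476 = 0.994.

0.994c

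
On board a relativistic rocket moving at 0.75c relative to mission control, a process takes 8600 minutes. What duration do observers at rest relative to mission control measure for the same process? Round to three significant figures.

13000 minutes

With β = 0.75, γ = 1/√(1 − 0.75²) = 1/√0.4375 = 1.5119.
The onboard clock measures proper time, so the interval in the rest frame of mission control is dilated: Δt = γ·Δτ = 1.5119 × 8600 minutes = 13000 minutes.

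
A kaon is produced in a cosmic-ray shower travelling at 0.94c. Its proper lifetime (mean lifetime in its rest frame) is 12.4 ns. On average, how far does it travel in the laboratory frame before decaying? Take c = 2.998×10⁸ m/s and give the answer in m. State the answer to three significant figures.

10.2 m

With β = 0.94, γ = 1/√(1 − 0.94²) = 1/√0.1164 = 2.9311.
Lab-frame lifetime: Δt = γτ = 2.9311 × 12.4 ns = 36.346 ns.
Distance: d = vΔt = 0.94 × 2.998×10⁸ m/s × 3.6346×10^-8 s = 10.2 m.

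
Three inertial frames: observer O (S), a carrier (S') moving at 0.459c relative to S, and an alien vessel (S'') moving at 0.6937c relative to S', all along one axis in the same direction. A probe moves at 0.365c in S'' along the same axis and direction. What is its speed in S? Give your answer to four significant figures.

0.9395c

Apply u = (u'+v)/(1+u'v) twice. Probe in the carrier frame: (0.365+0.6937)/(1+0.365·0.6937) = 1.0587/1.2532005 = 0.8448c.
That velocity, transformed to the rest frame of observer O: (0.8448+0.459)/(1+0.8448·0.459) = 1.3038/1.3877632 = 0.9395c.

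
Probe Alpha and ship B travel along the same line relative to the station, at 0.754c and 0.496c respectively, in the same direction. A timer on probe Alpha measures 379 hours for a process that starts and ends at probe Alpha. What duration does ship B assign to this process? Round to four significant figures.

Speed of probe Alpha in ship B's frame: u = (v_A − v_B)/(1 − v_A v_B/c²) = (0.754 − 0.496)/(1 − 0.754×0.496) = 0.258/0.626016 = 0.41213; |u| = 0.41213c.
γ for this relative speed: γ = 1/√(1 − 0.169851) = 1.0975.
The clock on probe Alpha records proper time, so ship B measures Δt = γΔτ = 1.0975 × 379 = 416.0 hours.

416.0 hours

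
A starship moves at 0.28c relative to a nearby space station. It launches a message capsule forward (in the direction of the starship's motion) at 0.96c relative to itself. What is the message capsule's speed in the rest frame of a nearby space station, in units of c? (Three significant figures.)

0.977c

In units of c, u = (u' + v)/(1 + u'v) with u' = 0.96 and v = 0.28.
Numerator: 0.96 + 0.28 = 1.24. Denominator: 1 + (0.96)(0.28) = 1.2688.
u = 1.24/1.2688 = 0.9773, so the speed is 0.977c.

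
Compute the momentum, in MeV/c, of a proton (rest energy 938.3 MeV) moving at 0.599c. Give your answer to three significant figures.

Lorentz factor: γ = (1 − 0.358801)^(−1/2) = 1.2488.
Momentum: p = γβ·mc = 1.2488 × 0.599 × 938.3 MeV/c = 702 MeV/c.

702 MeV/c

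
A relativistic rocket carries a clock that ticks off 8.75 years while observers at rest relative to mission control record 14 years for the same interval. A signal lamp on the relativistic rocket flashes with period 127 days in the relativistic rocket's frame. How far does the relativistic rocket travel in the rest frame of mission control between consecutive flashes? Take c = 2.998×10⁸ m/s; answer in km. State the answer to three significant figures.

4.11×10^12 km

γ = Δt/Δτ = 14/8.75 = 1.6.
β = √(1 − 1/γ²) = 0.78062. Lab-frame period = γτ = 1.6×127 days = 203.2 days. Distance = βc × γτ = 0.78062 × 2.998×10⁸ m/s × 17556480 s = 4.1087×10^15 m = 4.11×10^12 km.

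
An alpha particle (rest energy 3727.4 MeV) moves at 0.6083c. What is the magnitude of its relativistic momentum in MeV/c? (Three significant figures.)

With β = 0.6083, γ = 1/√(1 − 0.6083²) = 1/√0.62997111 = 1.2599.
Momentum: p = γβ·mc = 1.2599 × 0.6083 × 3727.4 MeV/c = 2860 MeV/c.

2860 MeV/c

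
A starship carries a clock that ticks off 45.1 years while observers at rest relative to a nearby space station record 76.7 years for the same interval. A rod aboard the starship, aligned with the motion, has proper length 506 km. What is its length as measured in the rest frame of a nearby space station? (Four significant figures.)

The time-dilation ratio gives γ = 76.7/45.1 = 1.70067.
The rod contracts by the same γ: 506 km / 1.70067 = 297.5 km.

297.5 km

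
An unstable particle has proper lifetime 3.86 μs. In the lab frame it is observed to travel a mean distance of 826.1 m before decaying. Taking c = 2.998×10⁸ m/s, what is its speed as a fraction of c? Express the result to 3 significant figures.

d = βγcτ ⇒ βγ = d/(cτ) = 826.1 m / (1157.228 m) = 0.71386.
β = (βγ)/√(1+(βγ)²) = 0.71386/√1.509596 = 0.581.

0.581c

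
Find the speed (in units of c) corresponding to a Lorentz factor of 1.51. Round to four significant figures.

0.7493c

β = √(1 − 1/γ²) = √(1 − 1/2.2801) = √0.561423 = 0.7493.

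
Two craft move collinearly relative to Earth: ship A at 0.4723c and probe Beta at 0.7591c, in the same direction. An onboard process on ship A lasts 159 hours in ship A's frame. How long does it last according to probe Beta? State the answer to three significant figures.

178 hours

The velocity of ship A relative to probe Beta is (0.4723 − 0.7591)c / (1 − 0.4723×0.7591) = −0.44709c; relative speed 0.44709c.
γ for this relative speed: γ = 1/√(1 − 0.199889) = 1.118.
The clock on ship A records proper time, so probe Beta measures Δt = γΔτ = 1.118 × 159 = 178 hours.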